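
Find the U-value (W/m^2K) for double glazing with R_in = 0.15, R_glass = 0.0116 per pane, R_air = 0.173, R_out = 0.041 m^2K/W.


Total thermal resistance (series):
  R_total = R_in + R_glass + R_air + R_glass + R_out
  R_total = 0.15 + 0.0116 + 0.173 + 0.0116 + 0.041 = 0.3872 m^2K/W
U-value = 1 / R_total = 1 / 0.3872 = 2.583 W/m^2K

2.583 W/m^2K


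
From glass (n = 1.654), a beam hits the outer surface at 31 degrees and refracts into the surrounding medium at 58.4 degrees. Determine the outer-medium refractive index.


Apply Snell's law: n1 * sin(theta1) = n2 * sin(theta2)
  n2 = n1 * sin(theta1) / sin(theta2)
  sin(31) = 0.515038
  sin(58.4) = 0.851727
  n2 = 1.654 * 0.515038 / 0.851727 = 1.0002

1.0002


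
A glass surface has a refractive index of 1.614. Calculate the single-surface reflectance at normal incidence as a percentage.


Fresnel reflectance at normal incidence:
  R = ((n - 1)/(n + 1))^2
  (n - 1)/(n + 1) = (1.614 - 1)/(1.614 + 1) = 0.234889
  R = 0.234889^2 = 0.0551728
  R(%) = 0.0551728 * 100 = 5.517%

5.517%


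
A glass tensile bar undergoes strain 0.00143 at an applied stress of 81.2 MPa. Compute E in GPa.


Young's modulus: E = stress / strain
  E = 81.2 MPa / 0.00143 = 56783.22 MPa
Convert to GPa: 56783.22 / 1000 = 56.78 GPa

56.78 GPa


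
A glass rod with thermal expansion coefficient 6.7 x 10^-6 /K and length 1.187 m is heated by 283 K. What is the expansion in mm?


Thermal expansion formula: dL = alpha * L0 * dT
  dL = (6.7 x 10^-6) * 1.187 * 283 = 0.00225067 m
Convert to mm: 0.00225067 * 1000 = 2.2507 mm

2.2507 mm


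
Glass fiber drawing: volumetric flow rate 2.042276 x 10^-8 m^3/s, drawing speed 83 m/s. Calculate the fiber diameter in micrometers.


Cross-sectional area from continuity:
  A = Q / v = 2.042276 x 10^-8 / 83 = 2.460573 x 10^-10 m^2
Diameter from circular cross-section:
  d = sqrt(4A / pi) * 10^6 (m -> um)
  d = sqrt(4 * 2.460573 x 10^-10 / pi) * 10^6 = 17.7 um

17.7 um


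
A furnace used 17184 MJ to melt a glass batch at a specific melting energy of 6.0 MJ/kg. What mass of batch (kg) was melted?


Rearrange E = m * s for m:
  m = E / s
  m = 17184 / 6.0 = 2864.0 kg

2864.0 kg


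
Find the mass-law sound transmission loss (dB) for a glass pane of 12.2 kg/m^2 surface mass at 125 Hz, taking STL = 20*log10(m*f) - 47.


Mass law: STL = 20 * log10(m * f) - 47
  m * f = 12.2 * 125 = 1525
  log10(1525) = 3.18327
  STL = 20 * 3.18327 - 47 = 63.6654 - 47 = 16.7 dB

16.7 dB


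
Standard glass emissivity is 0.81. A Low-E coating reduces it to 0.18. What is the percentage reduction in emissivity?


Percentage reduction = (1 - coated/uncoated) * 100
  Ratio = 0.18 / 0.81 = 0.2222
  Reduction = (1 - 0.2222) * 100 = 77.8%

77.8%


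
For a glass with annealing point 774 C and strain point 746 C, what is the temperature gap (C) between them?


Gap = T_anneal - T_strain:
  gap = 774 - 746 = 28 C

28 C


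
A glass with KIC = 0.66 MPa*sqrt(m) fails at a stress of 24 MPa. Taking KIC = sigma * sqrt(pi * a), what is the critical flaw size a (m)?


Rearrange KIC = sigma * sqrt(pi * a):
  sqrt(pi * a) = KIC / sigma
  sqrt(pi * a) = 0.66 / 24 = 0.0275
  a = (KIC / sigma)^2 / pi
  a = 0.0275^2 / pi = 0.0002407 m

0.0002407 m


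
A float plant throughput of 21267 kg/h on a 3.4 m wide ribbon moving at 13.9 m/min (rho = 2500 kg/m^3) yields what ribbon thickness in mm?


Ribbon cross-section from mass balance:
  Volume rate = throughput / density = 21267 / 2500 = 8.5068 m^3/h
  thickness = volume rate / (speed * 60 * width), i.e.
  thickness = throughput / (60 * speed * width * density) * 1000
  thickness = 21267 / (60 * 13.9 * 3.4 * 2500) * 1000 = 3.0 mm

3.0 mm


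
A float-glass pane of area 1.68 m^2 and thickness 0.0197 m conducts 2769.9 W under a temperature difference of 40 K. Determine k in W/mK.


Fourier's law rearranged: k = Q * t / (A * dT)
  Numerator = 2769.9 * 0.0197 = 54.56703
  Denominator = 1.68 * 40 = 67.2
  k = 54.56703 / 67.2 = 0.812 W/mK

0.812 W/mK


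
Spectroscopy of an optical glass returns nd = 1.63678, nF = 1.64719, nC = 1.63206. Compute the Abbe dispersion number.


Abbe number formula: Vd = (nd - 1) / (nF - nC)
  nd - 1 = 1.63678 - 1 = 0.63678
  nF - nC = 1.64719 - 1.63206 = 0.01513
  Vd = 0.63678 / 0.01513 = 42.09

42.09


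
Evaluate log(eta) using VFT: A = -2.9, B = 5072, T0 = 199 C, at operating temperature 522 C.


VFT equation: log(eta) = A + B / (T - T0)
  T - T0 = 522 - 199 = 323
  B / (T - T0) = 5072 / 323 = 15.703
  log(eta) = -2.9 + 15.703 = 12.803

12.803


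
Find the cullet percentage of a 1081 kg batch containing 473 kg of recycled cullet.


Cullet ratio = (cullet mass / total batch mass) * 100
  Ratio = 473 / 1081 * 100 = 43.76%

43.76%


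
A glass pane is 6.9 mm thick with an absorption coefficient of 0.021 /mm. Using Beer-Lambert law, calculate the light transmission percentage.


Beer-Lambert law: T = exp(-alpha * thickness)
  exponent = -0.021 * 6.9 = -0.1449
  T = exp(-0.1449) = 0.8651
  Percentage = 0.8651 * 100 = 86.51%

86.51%


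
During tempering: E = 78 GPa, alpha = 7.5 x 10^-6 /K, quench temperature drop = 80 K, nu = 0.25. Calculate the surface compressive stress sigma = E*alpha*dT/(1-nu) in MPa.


Tempering stress: sigma = E * alpha * dT / (1 - nu)
  E (MPa) = 78 * 1000 = 78000
  Numerator = 78000 * (7.5 x 10^-6) * 80 = 46.8
  Denominator = 1 - 0.25 = 0.75
  sigma = 46.8 / 0.75 = 62.4 MPa

62.4 MPa


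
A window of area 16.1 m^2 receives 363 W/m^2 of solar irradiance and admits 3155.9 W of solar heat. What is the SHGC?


Rearrange Q = Area * SHGC * Irradiance:
  SHGC = Q / (Area * Irradiance)
  SHGC = 3155.9 / (16.1 * 363) = 0.54

0.54


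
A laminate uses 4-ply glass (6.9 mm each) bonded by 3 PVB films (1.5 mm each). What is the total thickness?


Total thickness = glass contribution + PVB contribution
  Glass: 4 * 6.9 = 27.6 mm
  PVB: 3 * 1.5 = 4.5 mm
  Total = 27.6 + 4.5 = 32.1 mm

32.1 mm


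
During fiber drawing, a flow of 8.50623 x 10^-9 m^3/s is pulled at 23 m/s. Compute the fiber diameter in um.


Cross-sectional area from continuity:
  A = Q / v = 8.50623 x 10^-9 / 23 = 3.698361 x 10^-10 m^2
Diameter from circular cross-section:
  d = sqrt(4A / pi) * 10^6 (m -> um)
  d = sqrt(4 * 3.698361 x 10^-10 / pi) * 10^6 = 21.7 um

21.7 um


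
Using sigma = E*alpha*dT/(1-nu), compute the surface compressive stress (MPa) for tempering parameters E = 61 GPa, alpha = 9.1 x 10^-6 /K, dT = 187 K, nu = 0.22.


Tempering stress: sigma = E * alpha * dT / (1 - nu)
  E (MPa) = 61 * 1000 = 61000
  Numerator = 61000 * (9.1 x 10^-6) * 187 = 103.8037
  Denominator = 1 - 0.22 = 0.78
  sigma = 103.8037 / 0.78 = 133.1 MPa

133.1 MPa


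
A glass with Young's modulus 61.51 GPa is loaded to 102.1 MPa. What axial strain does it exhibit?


Rearrange E = sigma / epsilon:
  epsilon = sigma / E
  E (MPa) = 61.51 * 1000 = 61510
  epsilon = 102.1 / 61510 = 0.00166

0.00166


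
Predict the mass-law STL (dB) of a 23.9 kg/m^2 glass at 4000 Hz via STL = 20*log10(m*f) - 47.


Mass law: STL = 20 * log10(m * f) - 47
  m * f = 23.9 * 4000 = 95600
  log10(95600) = 4.98046
  STL = 20 * 4.98046 - 47 = 99.6092 - 47 = 52.6 dB

52.6 dB


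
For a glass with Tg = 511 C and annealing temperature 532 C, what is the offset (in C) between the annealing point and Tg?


Offset = T_anneal - Tg:
  offset = 532 - 511 = 21 C

21 C


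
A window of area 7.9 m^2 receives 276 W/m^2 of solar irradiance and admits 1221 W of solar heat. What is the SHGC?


Rearrange Q = Area * SHGC * Irradiance:
  SHGC = Q / (Area * Irradiance)
  SHGC = 1221 / (7.9 * 276) = 0.56

0.56


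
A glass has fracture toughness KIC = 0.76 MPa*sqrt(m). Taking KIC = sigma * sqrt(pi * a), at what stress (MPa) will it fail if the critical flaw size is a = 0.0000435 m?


Rearrange KIC = sigma * sqrt(pi * a):
  sigma = KIC / sqrt(pi * a)
  sqrt(pi * 0.0000435) = 0.01169
  sigma = 0.76 / 0.01169 = 65.01 MPa

65.01 MPa


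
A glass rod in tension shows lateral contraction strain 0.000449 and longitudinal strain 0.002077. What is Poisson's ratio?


Poisson's ratio: nu = lateral strain / axial strain
  nu = 0.000449 / 0.002077 = 0.2162

0.2162


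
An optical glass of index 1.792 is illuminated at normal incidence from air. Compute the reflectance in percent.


Fresnel reflectance at normal incidence:
  R = ((n - 1)/(n + 1))^2
  (n - 1)/(n + 1) = (1.792 - 1)/(1.792 + 1) = 0.283668
  R = 0.283668^2 = 0.0804675
  R(%) = 0.0804675 * 100 = 8.047%

8.047%


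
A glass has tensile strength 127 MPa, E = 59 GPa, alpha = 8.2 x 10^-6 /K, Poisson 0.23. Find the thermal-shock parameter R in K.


Thermal shock resistance: R = sigma * (1 - nu) / (E * alpha)
  Numerator = 127 * (1 - 0.23) = 97.79
  Denominator = 59 * 1000 * (8.2 x 10^-6) = 0.4838
  R = 97.79 / 0.4838 = 202.1 K

202.1 K


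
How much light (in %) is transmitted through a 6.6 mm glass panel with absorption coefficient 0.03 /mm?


Beer-Lambert law: T = exp(-alpha * thickness)
  exponent = -0.03 * 6.6 = -0.198
  T = exp(-0.198) = 0.8204
  Percentage = 0.8204 * 100 = 82.04%

82.04%


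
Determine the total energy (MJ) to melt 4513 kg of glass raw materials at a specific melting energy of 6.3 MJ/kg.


Total energy = mass * specific energy
  E = 4513 * 6.3 = 28431.9 MJ

28431.9 MJ


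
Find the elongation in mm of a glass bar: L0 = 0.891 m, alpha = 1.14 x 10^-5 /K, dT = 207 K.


Thermal expansion formula: dL = alpha * L0 * dT
  dL = (1.14 x 10^-5) * 0.891 * 207 = 0.00210258 m
Convert to mm: 0.00210258 * 1000 = 2.1026 mm

2.1026 mm


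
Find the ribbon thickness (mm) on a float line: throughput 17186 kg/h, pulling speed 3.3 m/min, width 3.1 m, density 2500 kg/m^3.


Ribbon cross-section from mass balance:
  Volume rate = throughput / density = 17186 / 2500 = 6.8744 m^3/h
  thickness = volume rate / (speed * 60 * width), i.e.
  thickness = throughput / (60 * speed * width * density) * 1000
  thickness = 17186 / (60 * 3.3 * 3.1 * 2500) * 1000 = 11.2 mm

11.2 mm


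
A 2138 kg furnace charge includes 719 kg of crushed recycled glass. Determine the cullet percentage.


Cullet ratio = (cullet mass / total batch mass) * 100
  Ratio = 719 / 2138 * 100 = 33.63%

33.63%


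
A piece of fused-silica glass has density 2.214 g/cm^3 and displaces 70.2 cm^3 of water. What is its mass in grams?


Rearrange rho = m / V:
  m = rho * V
  m = 2.214 * 70.2 = 155.423 g

155.423 g


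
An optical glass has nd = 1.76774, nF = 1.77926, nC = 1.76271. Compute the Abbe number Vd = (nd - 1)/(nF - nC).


Abbe number formula: Vd = (nd - 1) / (nF - nC)
  nd - 1 = 1.76774 - 1 = 0.76774
  nF - nC = 1.77926 - 1.76271 = 0.01655
  Vd = 0.76774 / 0.01655 = 46.39

46.39


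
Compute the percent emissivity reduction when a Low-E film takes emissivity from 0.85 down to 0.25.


Percentage reduction = (1 - coated/uncoated) * 100
  Ratio = 0.25 / 0.85 = 0.2941
  Reduction = (1 - 0.2941) * 100 = 70.6%

70.6%


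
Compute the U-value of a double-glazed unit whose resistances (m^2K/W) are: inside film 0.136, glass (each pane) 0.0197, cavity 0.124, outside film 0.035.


Total thermal resistance (series):
  R_total = R_in + R_glass + R_air + R_glass + R_out
  R_total = 0.136 + 0.0197 + 0.124 + 0.0197 + 0.035 = 0.3344 m^2K/W
U-value = 1 / R_total = 1 / 0.3344 = 2.99 W/m^2K

2.99 W/m^2K


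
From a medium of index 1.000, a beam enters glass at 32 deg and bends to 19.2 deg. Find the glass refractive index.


Apply Snell's law: n1 * sin(theta1) = n2 * sin(theta2)
  n2 = n1 * sin(theta1) / sin(theta2)
  sin(32) = 0.529919
  sin(19.2) = 0.328867
  n2 = 1.000 * 0.529919 / 0.328867 = 1.6113

1.6113


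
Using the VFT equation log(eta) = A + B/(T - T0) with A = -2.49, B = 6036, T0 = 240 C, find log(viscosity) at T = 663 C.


VFT equation: log(eta) = A + B / (T - T0)
  T - T0 = 663 - 240 = 423
  B / (T - T0) = 6036 / 423 = 14.27
  log(eta) = -2.49 + 14.27 = 11.78

11.78


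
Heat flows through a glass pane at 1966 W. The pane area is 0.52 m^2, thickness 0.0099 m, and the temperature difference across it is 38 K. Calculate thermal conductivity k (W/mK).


Fourier's law rearranged: k = Q * t / (A * dT)
  Numerator = 1966 * 0.0099 = 19.4634
  Denominator = 0.52 * 38 = 19.76
  k = 19.4634 / 19.76 = 0.985 W/mK

0.985 W/mK


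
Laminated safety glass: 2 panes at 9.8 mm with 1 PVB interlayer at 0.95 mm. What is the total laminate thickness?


Total thickness = glass contribution + PVB contribution
  Glass: 2 * 9.8 = 19.6 mm
  PVB: 1 * 0.95 = 0.95 mm
  Total = 19.6 + 0.95 = 20.55 mm

20.55 mm


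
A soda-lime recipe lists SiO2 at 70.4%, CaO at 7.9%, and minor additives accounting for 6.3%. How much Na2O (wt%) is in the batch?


Pieces sum to 100%:
  Na2O = 100 - (SiO2 + CaO + others)
  Na2O = 100 - (70.4 + 7.9 + 6.3) = 15.4%

15.4%


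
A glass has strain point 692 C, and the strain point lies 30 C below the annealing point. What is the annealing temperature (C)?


T_anneal = T_strain + gap:
  T_anneal = 692 + 30 = 722 C

722 C


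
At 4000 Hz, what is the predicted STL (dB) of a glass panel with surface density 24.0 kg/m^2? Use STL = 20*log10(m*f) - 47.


Mass law: STL = 20 * log10(m * f) - 47
  m * f = 24.0 * 4000 = 96000
  log10(96000) = 4.98227
  STL = 20 * 4.98227 - 47 = 99.6454 - 47 = 52.6 dB

52.6 dB


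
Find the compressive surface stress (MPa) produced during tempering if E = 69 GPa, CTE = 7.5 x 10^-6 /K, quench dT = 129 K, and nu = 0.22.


Tempering stress: sigma = E * alpha * dT / (1 - nu)
  E (MPa) = 69 * 1000 = 69000
  Numerator = 69000 * (7.5 x 10^-6) * 129 = 66.7575
  Denominator = 1 - 0.22 = 0.78
  sigma = 66.7575 / 0.78 = 85.6 MPa

85.6 MPa


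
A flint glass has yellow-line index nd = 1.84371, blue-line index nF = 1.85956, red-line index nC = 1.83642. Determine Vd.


Abbe number formula: Vd = (nd - 1) / (nF - nC)
  nd - 1 = 1.84371 - 1 = 0.84371
  nF - nC = 1.85956 - 1.83642 = 0.02314
  Vd = 0.84371 / 0.02314 = 36.46

36.46


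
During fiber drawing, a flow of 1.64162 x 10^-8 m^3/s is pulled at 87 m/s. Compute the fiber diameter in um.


Cross-sectional area from continuity:
  A = Q / v = 1.64162 x 10^-8 / 87 = 1.88692 x 10^-10 m^2
Diameter from circular cross-section:
  d = sqrt(4A / pi) * 10^6 (m -> um)
  d = sqrt(4 * 1.88692 x 10^-10 / pi) * 10^6 = 15.5 um

15.5 um


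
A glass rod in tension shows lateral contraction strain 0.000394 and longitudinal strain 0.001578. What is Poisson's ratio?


Poisson's ratio: nu = lateral strain / axial strain
  nu = 0.000394 / 0.001578 = 0.2497

0.2497


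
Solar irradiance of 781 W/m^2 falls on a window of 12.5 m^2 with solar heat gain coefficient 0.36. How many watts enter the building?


Solar heat gain: Q = Area * SHGC * Irradiance
  Q = 12.5 * 0.36 * 781 = 3514.5 W

3514.5 W


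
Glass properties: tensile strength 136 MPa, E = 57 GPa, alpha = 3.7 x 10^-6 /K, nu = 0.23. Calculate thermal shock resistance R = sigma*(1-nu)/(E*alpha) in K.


Thermal shock resistance: R = sigma * (1 - nu) / (E * alpha)
  Numerator = 136 * (1 - 0.23) = 104.72
  Denominator = 57 * 1000 * (3.7 x 10^-6) = 0.2109
  R = 104.72 / 0.2109 = 496.5 K

496.5 K


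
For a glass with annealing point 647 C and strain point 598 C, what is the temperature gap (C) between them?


Gap = T_anneal - T_strain:
  gap = 647 - 598 = 49 C

49 C


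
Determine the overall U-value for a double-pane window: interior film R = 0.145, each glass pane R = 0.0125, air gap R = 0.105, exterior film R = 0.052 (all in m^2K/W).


Total thermal resistance (series):
  R_total = R_in + R_glass + R_air + R_glass + R_out
  R_total = 0.145 + 0.0125 + 0.105 + 0.0125 + 0.052 = 0.327 m^2K/W
U-value = 1 / R_total = 1 / 0.327 = 3.058 W/m^2K

3.058 W/m^2K


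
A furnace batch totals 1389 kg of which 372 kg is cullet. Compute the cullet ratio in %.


Cullet ratio = (cullet mass / total batch mass) * 100
  Ratio = 372 / 1389 * 100 = 26.78%

26.78%


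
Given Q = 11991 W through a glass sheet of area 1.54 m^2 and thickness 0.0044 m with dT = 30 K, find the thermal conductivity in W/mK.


Fourier's law rearranged: k = Q * t / (A * dT)
  Numerator = 11991 * 0.0044 = 52.7604
  Denominator = 1.54 * 30 = 46.2
  k = 52.7604 / 46.2 = 1.142 W/mK

1.142 W/mK


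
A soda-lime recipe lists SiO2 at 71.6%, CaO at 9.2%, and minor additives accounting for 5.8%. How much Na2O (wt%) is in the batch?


Pieces sum to 100%:
  Na2O = 100 - (SiO2 + CaO + others)
  Na2O = 100 - (71.6 + 9.2 + 5.8) = 13.4%

13.4%


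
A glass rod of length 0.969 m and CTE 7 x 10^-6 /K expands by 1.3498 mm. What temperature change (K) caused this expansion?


Rearrange dL = alpha * L0 * dT for dT:
  dT = dL / (alpha * L0)
  dL (m) = 1.3498 / 1000 = 0.0013498
  dT = 0.0013498 / ((7 x 10^-6) * 0.969) = 199.0 K

199.0 K


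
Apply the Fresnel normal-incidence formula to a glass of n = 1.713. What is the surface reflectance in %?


Fresnel reflectance at normal incidence:
  R = ((n - 1)/(n + 1))^2
  (n - 1)/(n + 1) = (1.713 - 1)/(1.713 + 1) = 0.262809
  R = 0.262809^2 = 0.0690686
  R(%) = 0.0690686 * 100 = 6.907%

6.907%


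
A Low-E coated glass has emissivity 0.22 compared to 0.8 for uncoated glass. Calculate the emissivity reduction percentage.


Percentage reduction = (1 - coated/uncoated) * 100
  Ratio = 0.22 / 0.8 = 0.275
  Reduction = (1 - 0.275) * 100 = 72.5%

72.5%


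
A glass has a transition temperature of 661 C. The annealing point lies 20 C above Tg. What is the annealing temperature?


The annealing temperature is Tg plus the offset:
  T_anneal = 661 + 20 = 681 C

681 C


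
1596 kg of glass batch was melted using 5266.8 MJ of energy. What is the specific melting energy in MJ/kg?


Rearrange E = m * s for s:
  s = E / m
  s = 5266.8 / 1596 = 3.3 MJ/kg

3.3 MJ/kg


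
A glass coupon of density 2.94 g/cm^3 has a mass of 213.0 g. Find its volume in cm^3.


Rearrange rho = m / V:
  V = m / rho
  V = 213.0 / 2.94 = 72.449 cm^3

72.449 cm^3


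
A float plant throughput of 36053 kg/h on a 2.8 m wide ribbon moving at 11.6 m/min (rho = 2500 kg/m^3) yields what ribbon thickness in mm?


Ribbon cross-section from mass balance:
  Volume rate = throughput / density = 36053 / 2500 = 14.4212 m^3/h
  thickness = volume rate / (speed * 60 * width), i.e.
  thickness = throughput / (60 * speed * width * density) * 1000
  thickness = 36053 / (60 * 11.6 * 2.8 * 2500) * 1000 = 7.4 mm

7.4 mm


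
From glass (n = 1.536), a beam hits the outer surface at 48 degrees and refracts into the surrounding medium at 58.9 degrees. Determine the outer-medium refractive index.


Apply Snell's law: n1 * sin(theta1) = n2 * sin(theta2)
  n2 = n1 * sin(theta1) / sin(theta2)
  sin(48) = 0.743145
  sin(58.9) = 0.856267
  n2 = 1.536 * 0.743145 / 0.856267 = 1.3331

1.3331


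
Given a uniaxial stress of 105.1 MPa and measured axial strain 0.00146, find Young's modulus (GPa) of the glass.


Young's modulus: E = stress / strain
  E = 105.1 MPa / 0.00146 = 71986.3 MPa
Convert to GPa: 71986.3 / 1000 = 71.99 GPa

71.99 GPa


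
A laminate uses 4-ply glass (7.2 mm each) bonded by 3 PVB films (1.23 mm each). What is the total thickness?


Total thickness = glass contribution + PVB contribution
  Glass: 4 * 7.2 = 28.8 mm
  PVB: 3 * 1.23 = 3.69 mm
  Total = 28.8 + 3.69 = 32.49 mm

32.49 mm


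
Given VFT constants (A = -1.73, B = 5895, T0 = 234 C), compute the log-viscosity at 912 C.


VFT equation: log(eta) = A + B / (T - T0)
  T - T0 = 912 - 234 = 678
  B / (T - T0) = 5895 / 678 = 8.695
  log(eta) = -1.73 + 8.695 = 6.965

6.965


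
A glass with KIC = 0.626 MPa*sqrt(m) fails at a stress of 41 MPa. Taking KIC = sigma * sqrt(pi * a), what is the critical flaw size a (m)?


Rearrange KIC = sigma * sqrt(pi * a):
  sqrt(pi * a) = KIC / sigma
  sqrt(pi * a) = 0.626 / 41 = 0.015268
  a = (KIC / sigma)^2 / pi
  a = 0.015268^2 / pi = 0.0000742 m

0.0000742 m


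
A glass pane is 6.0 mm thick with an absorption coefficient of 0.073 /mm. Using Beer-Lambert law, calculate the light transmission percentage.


Beer-Lambert law: T = exp(-alpha * thickness)
  exponent = -0.073 * 6.0 = -0.438
  T = exp(-0.438) = 0.6453
  Percentage = 0.6453 * 100 = 64.53%

64.53%


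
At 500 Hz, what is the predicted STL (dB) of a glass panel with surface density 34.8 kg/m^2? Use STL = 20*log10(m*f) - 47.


Mass law: STL = 20 * log10(m * f) - 47
  m * f = 34.8 * 500 = 17400
  log10(17400) = 4.24055
  STL = 20 * 4.24055 - 47 = 84.811 - 47 = 37.8 dB

37.8 dB


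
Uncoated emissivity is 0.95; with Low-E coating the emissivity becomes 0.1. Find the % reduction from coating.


Percentage reduction = (1 - coated/uncoated) * 100
  Ratio = 0.1 / 0.95 = 0.1053
  Reduction = (1 - 0.1053) * 100 = 89.5%

89.5%


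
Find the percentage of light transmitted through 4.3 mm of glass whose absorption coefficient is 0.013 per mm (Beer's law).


Beer-Lambert law: T = exp(-alpha * thickness)
  exponent = -0.013 * 4.3 = -0.0559
  T = exp(-0.0559) = 0.9456
  Percentage = 0.9456 * 100 = 94.56%

94.56%


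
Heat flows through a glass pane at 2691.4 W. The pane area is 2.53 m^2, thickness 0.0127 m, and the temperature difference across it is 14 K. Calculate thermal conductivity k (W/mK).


Fourier's law rearranged: k = Q * t / (A * dT)
  Numerator = 2691.4 * 0.0127 = 34.18078
  Denominator = 2.53 * 14 = 35.42
  k = 34.18078 / 35.42 = 0.965 W/mK

0.965 W/mK


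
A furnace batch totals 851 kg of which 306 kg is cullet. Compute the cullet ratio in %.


Cullet ratio = (cullet mass / total batch mass) * 100
  Ratio = 306 / 851 * 100 = 35.96%

35.96%


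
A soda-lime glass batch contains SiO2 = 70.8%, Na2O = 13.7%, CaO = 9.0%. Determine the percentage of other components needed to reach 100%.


Sum the three major oxides:
  SiO2 + Na2O + CaO = 70.8 + 13.7 + 9.0 = 93.5%
Subtract from 100%:
  Others = 100 - 93.5 = 6.5%

6.5%


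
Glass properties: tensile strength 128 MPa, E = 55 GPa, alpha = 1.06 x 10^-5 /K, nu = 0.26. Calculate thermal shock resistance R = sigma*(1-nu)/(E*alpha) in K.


Thermal shock resistance: R = sigma * (1 - nu) / (E * alpha)
  Numerator = 128 * (1 - 0.26) = 94.72
  Denominator = 55 * 1000 * (1.06 x 10^-5) = 0.583
  R = 94.72 / 0.583 = 162.5 K

162.5 K


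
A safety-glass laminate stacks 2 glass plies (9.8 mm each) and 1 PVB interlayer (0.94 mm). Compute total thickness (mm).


Total thickness = glass contribution + PVB contribution
  Glass: 2 * 9.8 = 19.6 mm
  PVB: 1 * 0.94 = 0.94 mm
  Total = 19.6 + 0.94 = 20.54 mm

20.54 mm


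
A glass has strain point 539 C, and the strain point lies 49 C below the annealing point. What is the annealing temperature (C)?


T_anneal = T_strain + gap:
  T_anneal = 539 + 49 = 588 C

588 C


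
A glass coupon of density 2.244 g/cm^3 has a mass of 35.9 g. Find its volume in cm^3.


Rearrange rho = m / V:
  V = m / rho
  V = 35.9 / 2.244 = 15.998 cm^3

15.998 cm^3


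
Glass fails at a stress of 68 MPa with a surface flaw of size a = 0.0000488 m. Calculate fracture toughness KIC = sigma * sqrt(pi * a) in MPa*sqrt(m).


Fracture toughness: KIC = sigma * sqrt(pi * a)
  pi * a = pi * 0.0000488 = 0.00015331
  sqrt(pi * a) = 0.012382
  KIC = 68 * 0.012382 = 0.842 MPa*sqrt(m)

0.842 MPa*sqrt(m)


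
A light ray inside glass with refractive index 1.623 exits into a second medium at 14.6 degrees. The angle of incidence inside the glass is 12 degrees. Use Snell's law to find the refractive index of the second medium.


Apply Snell's law: n1 * sin(theta1) = n2 * sin(theta2)
  n2 = n1 * sin(theta1) / sin(theta2)
  sin(12) = 0.207912
  sin(14.6) = 0.252069
  n2 = 1.623 * 0.207912 / 0.252069 = 1.3387

1.3387


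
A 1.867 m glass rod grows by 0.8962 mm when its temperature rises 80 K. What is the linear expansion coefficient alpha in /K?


Rearrange dL = alpha * L0 * dT for alpha:
  alpha = dL / (L0 * dT)
  alpha = (0.8962 / 1000) / (1.867 * 80) = 0.000006 /K = 6 x 10^-6 /K

6 x 10^-6 /K


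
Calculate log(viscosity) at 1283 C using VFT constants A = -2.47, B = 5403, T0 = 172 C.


VFT equation: log(eta) = A + B / (T - T0)
  T - T0 = 1283 - 172 = 1111
  B / (T - T0) = 5403 / 1111 = 4.863
  log(eta) = -2.47 + 4.863 = 2.393

2.393


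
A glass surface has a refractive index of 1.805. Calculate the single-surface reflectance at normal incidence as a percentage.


Fresnel reflectance at normal incidence:
  R = ((n - 1)/(n + 1))^2
  (n - 1)/(n + 1) = (1.805 - 1)/(1.805 + 1) = 0.286988
  R = 0.286988^2 = 0.0823621
  R(%) = 0.0823621 * 100 = 8.236%

8.236%


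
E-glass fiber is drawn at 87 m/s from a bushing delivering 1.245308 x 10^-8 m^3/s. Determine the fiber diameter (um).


Cross-sectional area from continuity:
  A = Q / v = 1.245308 x 10^-8 / 87 = 1.431389 x 10^-10 m^2
Diameter from circular cross-section:
  d = sqrt(4A / pi) * 10^6 (m -> um)
  d = sqrt(4 * 1.431389 x 10^-10 / pi) * 10^6 = 13.5 um

13.5 um


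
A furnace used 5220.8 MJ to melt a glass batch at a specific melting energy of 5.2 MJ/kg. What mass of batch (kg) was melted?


Rearrange E = m * s for m:
  m = E / s
  m = 5220.8 / 5.2 = 1004.0 kg

1004.0 kg


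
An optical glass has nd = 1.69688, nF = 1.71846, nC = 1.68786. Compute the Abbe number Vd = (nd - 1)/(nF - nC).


Abbe number formula: Vd = (nd - 1) / (nF - nC)
  nd - 1 = 1.69688 - 1 = 0.69688
  nF - nC = 1.71846 - 1.68786 = 0.0306
  Vd = 0.69688 / 0.0306 = 22.77

22.77


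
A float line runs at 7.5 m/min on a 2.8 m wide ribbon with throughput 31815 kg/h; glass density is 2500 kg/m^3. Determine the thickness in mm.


Ribbon cross-section from mass balance:
  Volume rate = throughput / density = 31815 / 2500 = 12.726 m^3/h
  thickness = volume rate / (speed * 60 * width), i.e.
  thickness = throughput / (60 * speed * width * density) * 1000
  thickness = 31815 / (60 * 7.5 * 2.8 * 2500) * 1000 = 10.1 mm

10.1 mm


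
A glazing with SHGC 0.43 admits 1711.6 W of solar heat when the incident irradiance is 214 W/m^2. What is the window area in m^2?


Rearrange Q = Area * SHGC * Irradiance:
  Area = Q / (SHGC * Irradiance)
  Area = 1711.6 / (0.43 * 214) = 18.6 m^2

18.6 m^2


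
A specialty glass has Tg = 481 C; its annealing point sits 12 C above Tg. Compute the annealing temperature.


The annealing temperature is Tg plus the offset:
  T_anneal = 481 + 12 = 493 C

493 C


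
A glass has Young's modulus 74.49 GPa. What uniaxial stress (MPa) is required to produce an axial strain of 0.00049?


Rearrange E = sigma / epsilon:
  sigma = E * epsilon
  E (MPa) = 74.49 * 1000 = 74490
  sigma = 74490 * 0.00049 = 36.5 MPa

36.5 MPa


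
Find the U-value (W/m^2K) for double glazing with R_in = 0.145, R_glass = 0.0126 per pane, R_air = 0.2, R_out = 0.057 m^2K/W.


Total thermal resistance (series):
  R_total = R_in + R_glass + R_air + R_glass + R_out
  R_total = 0.145 + 0.0126 + 0.2 + 0.0126 + 0.057 = 0.4272 m^2K/W
U-value = 1 / R_total = 1 / 0.4272 = 2.341 W/m^2K

2.341 W/m^2K


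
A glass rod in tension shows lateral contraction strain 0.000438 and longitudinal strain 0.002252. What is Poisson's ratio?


Poisson's ratio: nu = lateral strain / axial strain
  nu = 0.000438 / 0.002252 = 0.1945

0.1945


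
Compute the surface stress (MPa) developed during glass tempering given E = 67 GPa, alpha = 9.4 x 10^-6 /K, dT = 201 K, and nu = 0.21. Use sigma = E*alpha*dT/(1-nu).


Tempering stress: sigma = E * alpha * dT / (1 - nu)
  E (MPa) = 67 * 1000 = 67000
  Numerator = 67000 * (9.4 x 10^-6) * 201 = 126.5898
  Denominator = 1 - 0.21 = 0.79
  sigma = 126.5898 / 0.79 = 160.2 MPa

160.2 MPa


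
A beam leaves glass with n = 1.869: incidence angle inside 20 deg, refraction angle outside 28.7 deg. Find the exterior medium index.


Apply Snell's law: n1 * sin(theta1) = n2 * sin(theta2)
  n2 = n1 * sin(theta1) / sin(theta2)
  sin(20) = 0.34202
  sin(28.7) = 0.480223
  n2 = 1.869 * 0.34202 / 0.480223 = 1.3311

1.3311


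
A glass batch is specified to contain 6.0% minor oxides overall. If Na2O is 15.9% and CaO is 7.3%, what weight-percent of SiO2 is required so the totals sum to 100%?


Known pieces sum to 100%:
  SiO2 = 100 - (others + Na2O + CaO)
  SiO2 = 100 - (6.0 + 15.9 + 7.3) = 70.8%

70.8%


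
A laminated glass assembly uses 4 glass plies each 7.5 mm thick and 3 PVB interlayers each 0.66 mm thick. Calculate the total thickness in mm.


Total thickness = glass contribution + PVB contribution
  Glass: 4 * 7.5 = 30.0 mm
  PVB: 3 * 0.66 = 1.98 mm
  Total = 30.0 + 1.98 = 31.98 mm

31.98 mm


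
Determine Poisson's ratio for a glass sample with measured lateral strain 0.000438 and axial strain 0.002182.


Poisson's ratio: nu = lateral strain / axial strain
  nu = 0.000438 / 0.002182 = 0.2007

0.2007


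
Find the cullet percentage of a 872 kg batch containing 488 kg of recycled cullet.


Cullet ratio = (cullet mass / total batch mass) * 100
  Ratio = 488 / 872 * 100 = 55.96%

55.96%


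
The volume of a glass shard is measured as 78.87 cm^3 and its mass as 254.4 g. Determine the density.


Use the definition of density:
  rho = mass / volume
  rho = 254.4 / 78.87 = 3.226 g/cm^3

3.226 g/cm^3


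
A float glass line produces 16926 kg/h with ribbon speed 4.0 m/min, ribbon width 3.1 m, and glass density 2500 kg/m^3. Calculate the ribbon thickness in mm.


Ribbon cross-section from mass balance:
  Volume rate = throughput / density = 16926 / 2500 = 6.7704 m^3/h
  thickness = volume rate / (speed * 60 * width), i.e.
  thickness = throughput / (60 * speed * width * density) * 1000
  thickness = 16926 / (60 * 4.0 * 3.1 * 2500) * 1000 = 9.1 mm

9.1 mm


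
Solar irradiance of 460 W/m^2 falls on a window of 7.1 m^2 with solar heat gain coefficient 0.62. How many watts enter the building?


Solar heat gain: Q = Area * SHGC * Irradiance
  Q = 7.1 * 0.62 * 460 = 2024.9 W

2024.9 W


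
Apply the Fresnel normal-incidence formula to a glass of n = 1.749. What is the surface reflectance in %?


Fresnel reflectance at normal incidence:
  R = ((n - 1)/(n + 1))^2
  (n - 1)/(n + 1) = (1.749 - 1)/(1.749 + 1) = 0.272463
  R = 0.272463^2 = 0.0742361
  R(%) = 0.0742361 * 100 = 7.424%

7.424%


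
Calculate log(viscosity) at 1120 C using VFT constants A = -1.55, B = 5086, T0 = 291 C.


VFT equation: log(eta) = A + B / (T - T0)
  T - T0 = 1120 - 291 = 829
  B / (T - T0) = 5086 / 829 = 6.135
  log(eta) = -1.55 + 6.135 = 4.585

4.585


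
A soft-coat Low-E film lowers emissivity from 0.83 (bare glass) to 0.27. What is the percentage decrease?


Percentage reduction = (1 - coated/uncoated) * 100
  Ratio = 0.27 / 0.83 = 0.3253
  Reduction = (1 - 0.3253) * 100 = 67.5%

67.5%


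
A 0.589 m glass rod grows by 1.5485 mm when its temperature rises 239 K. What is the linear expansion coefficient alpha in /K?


Rearrange dL = alpha * L0 * dT for alpha:
  alpha = dL / (L0 * dT)
  alpha = (1.5485 / 1000) / (0.589 * 239) = 0.000011 /K = 1.1 x 10^-5 /K

1.1 x 10^-5 /K


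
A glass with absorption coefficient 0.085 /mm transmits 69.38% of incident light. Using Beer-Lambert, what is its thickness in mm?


Rearrange T = exp(-alpha * thickness):
  thickness = -ln(T) / alpha
  T = 69.38/100 = 0.6938
  ln(T) = -0.36557
  -ln(T) = 0.36557
  thickness = 0.36557 / 0.085 = 4.3 mm

4.3 mm


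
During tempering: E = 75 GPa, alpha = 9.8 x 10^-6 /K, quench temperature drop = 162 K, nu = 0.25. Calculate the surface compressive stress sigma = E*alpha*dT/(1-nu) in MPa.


Tempering stress: sigma = E * alpha * dT / (1 - nu)
  E (MPa) = 75 * 1000 = 75000
  Numerator = 75000 * (9.8 x 10^-6) * 162 = 119.07
  Denominator = 1 - 0.25 = 0.75
  sigma = 119.07 / 0.75 = 158.8 MPa

158.8 MPa


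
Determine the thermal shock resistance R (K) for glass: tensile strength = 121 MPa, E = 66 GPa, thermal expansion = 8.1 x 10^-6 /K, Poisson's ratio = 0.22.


Thermal shock resistance: R = sigma * (1 - nu) / (E * alpha)
  Numerator = 121 * (1 - 0.22) = 94.38
  Denominator = 66 * 1000 * (8.1 x 10^-6) = 0.5346
  R = 94.38 / 0.5346 = 176.5 K

176.5 K


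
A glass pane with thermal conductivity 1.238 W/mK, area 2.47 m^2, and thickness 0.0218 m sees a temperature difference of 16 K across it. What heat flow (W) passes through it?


Fourier's law: Q = k * A * dT / t
  Q = 1.238 * 2.47 * 16 / 0.0218
  Q = 48.92576 / 0.0218 = 2244.3 W

2244.3 W


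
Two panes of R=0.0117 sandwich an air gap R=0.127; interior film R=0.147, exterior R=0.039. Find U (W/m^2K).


Total thermal resistance (series):
  R_total = R_in + R_glass + R_air + R_glass + R_out
  R_total = 0.147 + 0.0117 + 0.127 + 0.0117 + 0.039 = 0.3364 m^2K/W
U-value = 1 / R_total = 1 / 0.3364 = 2.973 W/m^2K

2.973 W/m^2K


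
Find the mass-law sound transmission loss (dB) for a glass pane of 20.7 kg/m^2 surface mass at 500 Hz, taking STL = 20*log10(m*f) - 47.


Mass law: STL = 20 * log10(m * f) - 47
  m * f = 20.7 * 500 = 10350
  log10(10350) = 4.01494
  STL = 20 * 4.01494 - 47 = 80.2988 - 47 = 33.3 dB

33.3 dB


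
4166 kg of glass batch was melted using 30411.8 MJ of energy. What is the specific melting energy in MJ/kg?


Rearrange E = m * s for s:
  s = E / m
  s = 30411.8 / 4166 = 7.3 MJ/kg

7.3 MJ/kg


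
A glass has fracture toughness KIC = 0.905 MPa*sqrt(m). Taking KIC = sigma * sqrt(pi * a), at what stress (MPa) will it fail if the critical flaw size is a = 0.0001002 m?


Rearrange KIC = sigma * sqrt(pi * a):
  sigma = KIC / sqrt(pi * a)
  sqrt(pi * 0.0001002) = 0.017742
  sigma = 0.905 / 0.017742 = 51.01 MPa

51.01 MPa


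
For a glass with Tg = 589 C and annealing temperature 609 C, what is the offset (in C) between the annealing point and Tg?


Offset = T_anneal - Tg:
  offset = 609 - 589 = 20 C

20 C


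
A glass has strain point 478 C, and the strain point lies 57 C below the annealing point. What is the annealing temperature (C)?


T_anneal = T_strain + gap:
  T_anneal = 478 + 57 = 535 C

535 C


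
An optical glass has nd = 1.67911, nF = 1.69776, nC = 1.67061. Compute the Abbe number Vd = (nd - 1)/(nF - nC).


Abbe number formula: Vd = (nd - 1) / (nF - nC)
  nd - 1 = 1.67911 - 1 = 0.67911
  nF - nC = 1.69776 - 1.67061 = 0.02715
  Vd = 0.67911 / 0.02715 = 25.01

25.01


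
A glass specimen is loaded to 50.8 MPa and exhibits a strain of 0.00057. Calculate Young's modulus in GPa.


Young's modulus: E = stress / strain
  E = 50.8 MPa / 0.00057 = 89122.81 MPa
Convert to GPa: 89122.81 / 1000 = 89.12 GPa

89.12 GPa


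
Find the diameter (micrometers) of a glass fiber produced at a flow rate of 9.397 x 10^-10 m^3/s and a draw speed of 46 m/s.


Cross-sectional area from continuity:
  A = Q / v = 9.397 x 10^-10 / 46 = 2.042826 x 10^-11 m^2
Diameter from circular cross-section:
  d = sqrt(4A / pi) * 10^6 (m -> um)
  d = sqrt(4 * 2.042826 x 10^-11 / pi) * 10^6 = 5.1 um

5.1 um


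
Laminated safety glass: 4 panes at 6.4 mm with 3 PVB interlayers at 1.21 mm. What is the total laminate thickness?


Total thickness = glass contribution + PVB contribution
  Glass: 4 * 6.4 = 25.6 mm
  PVB: 3 * 1.21 = 3.63 mm
  Total = 25.6 + 3.63 = 29.23 mm

29.23 mm


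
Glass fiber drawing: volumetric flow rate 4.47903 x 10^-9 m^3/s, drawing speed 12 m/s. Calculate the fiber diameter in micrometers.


Cross-sectional area from continuity:
  A = Q / v = 4.47903 x 10^-9 / 12 = 3.732525 x 10^-10 m^2
Diameter from circular cross-section:
  d = sqrt(4A / pi) * 10^6 (m -> um)
  d = sqrt(4 * 3.732525 x 10^-10 / pi) * 10^6 = 21.8 um

21.8 um


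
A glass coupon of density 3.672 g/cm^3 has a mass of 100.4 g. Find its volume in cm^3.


Rearrange rho = m / V:
  V = m / rho
  V = 100.4 / 3.672 = 27.342 cm^3

27.342 cm^3


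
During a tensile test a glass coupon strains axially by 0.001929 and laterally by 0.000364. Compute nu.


Poisson's ratio: nu = lateral strain / axial strain
  nu = 0.000364 / 0.001929 = 0.1887

0.1887


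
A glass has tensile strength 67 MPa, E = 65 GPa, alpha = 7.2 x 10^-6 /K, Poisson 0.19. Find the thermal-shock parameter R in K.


Thermal shock resistance: R = sigma * (1 - nu) / (E * alpha)
  Numerator = 67 * (1 - 0.19) = 54.27
  Denominator = 65 * 1000 * (7.2 x 10^-6) = 0.468
  R = 54.27 / 0.468 = 116.0 K

116.0 K


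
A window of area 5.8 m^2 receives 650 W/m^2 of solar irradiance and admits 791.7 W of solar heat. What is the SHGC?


Rearrange Q = Area * SHGC * Irradiance:
  SHGC = Q / (Area * Irradiance)
  SHGC = 791.7 / (5.8 * 650) = 0.21

0.21


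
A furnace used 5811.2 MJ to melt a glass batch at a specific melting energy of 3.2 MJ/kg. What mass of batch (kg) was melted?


Rearrange E = m * s for m:
  m = E / s
  m = 5811.2 / 3.2 = 1816.0 kg

1816.0 kg


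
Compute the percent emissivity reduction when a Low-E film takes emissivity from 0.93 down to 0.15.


Percentage reduction = (1 - coated/uncoated) * 100
  Ratio = 0.15 / 0.93 = 0.1613
  Reduction = (1 - 0.1613) * 100 = 83.9%

83.9%


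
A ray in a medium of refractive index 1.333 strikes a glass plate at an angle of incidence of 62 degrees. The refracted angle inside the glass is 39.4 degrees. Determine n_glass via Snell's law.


Apply Snell's law: n1 * sin(theta1) = n2 * sin(theta2)
  n2 = n1 * sin(theta1) / sin(theta2)
  sin(62) = 0.882948
  sin(39.4) = 0.634731
  n2 = 1.333 * 0.882948 / 0.634731 = 1.8543

1.8543


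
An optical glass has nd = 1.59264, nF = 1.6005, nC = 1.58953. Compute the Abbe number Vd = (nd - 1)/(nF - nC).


Abbe number formula: Vd = (nd - 1) / (nF - nC)
  nd - 1 = 1.59264 - 1 = 0.59264
  nF - nC = 1.6005 - 1.58953 = 0.01097
  Vd = 0.59264 / 0.01097 = 54.02

54.02


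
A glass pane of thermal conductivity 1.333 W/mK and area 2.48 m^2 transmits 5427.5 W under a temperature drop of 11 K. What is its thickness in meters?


Fourier's law: t = k * A * dT / Q
  t = 1.333 * 2.48 * 11 / 5427.5
  t = 36.36424 / 5427.5 = 0.0067 m

0.0067 m


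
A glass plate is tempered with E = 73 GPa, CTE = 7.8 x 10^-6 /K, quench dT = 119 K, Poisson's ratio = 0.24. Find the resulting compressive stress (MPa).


Tempering stress: sigma = E * alpha * dT / (1 - nu)
  E (MPa) = 73 * 1000 = 73000
  Numerator = 73000 * (7.8 x 10^-6) * 119 = 67.7586
  Denominator = 1 - 0.24 = 0.76
  sigma = 67.7586 / 0.76 = 89.2 MPa

89.2 MPa


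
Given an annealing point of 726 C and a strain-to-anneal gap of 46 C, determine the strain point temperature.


Strain point = annealing point - difference:
  T_strain = 726 - 46 = 680 C

680 C


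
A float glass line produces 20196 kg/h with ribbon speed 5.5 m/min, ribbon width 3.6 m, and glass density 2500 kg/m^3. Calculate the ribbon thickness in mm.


Ribbon cross-section from mass balance:
  Volume rate = throughput / density = 20196 / 2500 = 8.0784 m^3/h
  thickness = volume rate / (speed * 60 * width), i.e.
  thickness = throughput / (60 * speed * width * density) * 1000
  thickness = 20196 / (60 * 5.5 * 3.6 * 2500) * 1000 = 6.8 mm

6.8 mm


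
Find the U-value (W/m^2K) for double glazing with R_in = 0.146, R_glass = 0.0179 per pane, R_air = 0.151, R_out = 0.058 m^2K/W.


Total thermal resistance (series):
  R_total = R_in + R_glass + R_air + R_glass + R_out
  R_total = 0.146 + 0.0179 + 0.151 + 0.0179 + 0.058 = 0.3908 m^2K/W
U-value = 1 / R_total = 1 / 0.3908 = 2.559 W/m^2K

2.559 W/m^2K


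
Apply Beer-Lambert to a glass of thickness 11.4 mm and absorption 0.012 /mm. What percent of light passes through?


Beer-Lambert law: T = exp(-alpha * thickness)
  exponent = -0.012 * 11.4 = -0.1368
  T = exp(-0.1368) = 0.8721
  Percentage = 0.8721 * 100 = 87.21%

87.21%


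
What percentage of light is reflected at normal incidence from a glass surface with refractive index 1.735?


Fresnel reflectance at normal incidence:
  R = ((n - 1)/(n + 1))^2
  (n - 1)/(n + 1) = (1.735 - 1)/(1.735 + 1) = 0.268739
  R = 0.268739^2 = 0.0722207
  R(%) = 0.0722207 * 100 = 7.222%

7.222%
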